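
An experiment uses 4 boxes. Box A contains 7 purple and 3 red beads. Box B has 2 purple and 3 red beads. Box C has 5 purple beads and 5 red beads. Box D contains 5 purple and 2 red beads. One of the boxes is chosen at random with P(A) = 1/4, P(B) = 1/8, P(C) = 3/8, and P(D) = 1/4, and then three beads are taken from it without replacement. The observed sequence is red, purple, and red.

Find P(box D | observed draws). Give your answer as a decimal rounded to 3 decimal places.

Under each hypothesis, the probability of the observed sequence is: P(data | box A) = (3/10)(7/9)(2/8) = 7/120; P(data | box B) = (3/5)(2/4)(2/3) = 1/5; P(data | box C) = (5/10)(5/9)(4/8) = 5/36; P(data | box D) = (2/7)(5/6)(1/5) = 1/21.
The prior-weighted likelihoods are 1/4 · 7/120 = 7/480, 1/8 · 1/5 = 1/40, 3/8 · 5/36 = 5/96, 1/4 · 1/21 = 1/84; summing to 29/280.
Therefore the posterior P(box D | data) = (1/84) / (29/280) = 10/87.

0.115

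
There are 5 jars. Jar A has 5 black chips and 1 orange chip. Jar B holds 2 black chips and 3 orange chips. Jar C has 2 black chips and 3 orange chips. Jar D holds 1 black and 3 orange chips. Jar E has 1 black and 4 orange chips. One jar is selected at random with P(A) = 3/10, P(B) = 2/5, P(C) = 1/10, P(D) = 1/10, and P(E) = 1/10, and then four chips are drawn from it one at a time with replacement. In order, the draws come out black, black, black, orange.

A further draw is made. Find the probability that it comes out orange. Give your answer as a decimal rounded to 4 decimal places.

0.3550

Compute the likelihood of the observed sequence for each case: P(data | jar A) = (5/6)(5/6)(5/6)(1/6) = 0.096451; P(data | jar B) = (2/5)(2/5)(2/5)(3/5) = 0.0384; P(data | jar C) = (2/5)(2/5)(2/5)(3/5) = 0.0384; P(data | jar D) = (1/4)(1/4)(1/4)(3/4) = 0.011719; P(data | jar E) = (1/5)(1/5)(1/5)(4/5) = 0.0064.
Weighting by the prior gives 3/10 · 0.096451 = 0.028935, 2/5 · 0.0384 = 0.01536, 1/10 · 0.0384 = 0.00384, 1/10 · 0.011719 = 0.0011719, 1/10 · 0.0064 = 0.00064; with total 0.049947.
Normalising, the posterior is P(jar A | data) = 0.57932, P(jar B | data) = 0.30753, P(jar C | data) = 0.076881, P(jar D | data) = 0.023462, P(jar E | data) = 0.012814.
Averaging over the posterior, P(orange next | data) = (1/6)(0.57932) + (3/5)(0.30753) + (3/5)(0.076881) + (3/4)(0.023462) + (4/5)(0.012814) = 0.35504.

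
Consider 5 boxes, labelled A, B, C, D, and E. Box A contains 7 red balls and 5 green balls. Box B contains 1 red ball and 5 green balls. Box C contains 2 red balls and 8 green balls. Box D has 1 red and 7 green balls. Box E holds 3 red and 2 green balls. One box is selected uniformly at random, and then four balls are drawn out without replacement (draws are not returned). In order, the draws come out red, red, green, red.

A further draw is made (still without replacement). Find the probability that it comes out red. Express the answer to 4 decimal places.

Under each hypothesis, the probability of the observed sequence is: P(data | box A) = (7/12)(6/11)(5/10)(5/9) = 0.088384; P(data | box B) = (1/6)(0/5) = 0; P(data | box C) = (2/10)(1/9)(8/8)(0/7) = 0; P(data | box D) = (1/8)(0/7) = 0; P(data | box E) = (3/5)(2/4)(2/3)(1/2) = 0.1.
The prior-weighted likelihoods are 1/5 · 0.088384 = 0.017677, 1/5 · 0 = 0, 1/5 · 0 = 0, 1/5 · 0 = 0, 1/5 · 0.1 = 0.02; these sum to 0.037677.
Normalising, the posterior is P(box A | data) = 0.46917, P(box B | data) = 0, P(box C | data) = 0, P(box D | data) = 0, P(box E | data) = 0.53083.
So P(red next | data) = Σ P(red next | H) P(H | data) = (1/2)(0.46917) + (0)(0.53083) = 0.23458.

0.2346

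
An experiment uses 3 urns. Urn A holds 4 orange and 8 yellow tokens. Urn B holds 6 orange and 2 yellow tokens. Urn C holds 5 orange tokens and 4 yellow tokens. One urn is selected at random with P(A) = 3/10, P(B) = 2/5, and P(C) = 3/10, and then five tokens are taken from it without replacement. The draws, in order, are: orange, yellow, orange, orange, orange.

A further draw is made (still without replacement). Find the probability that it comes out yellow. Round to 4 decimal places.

0.4158

Compute the likelihood of the observed sequence for each case: P(data | urn A) = (4/12)(8/11)(3/10)(2/9)(1/8) = 0.0020202; P(data | urn B) = (6/8)(2/7)(5/6)(4/5)(3/4) = 0.10714; P(data | urn C) = (5/9)(4/8)(4/7)(3/6)(2/5) = 0.031746.
Weighting by the prior gives 3/10 · 0.0020202 = 0.00060606, 2/5 · 0.10714 = 0.042857, 3/10 · 0.031746 = 0.0095238; summing to 0.052987.
Normalising, the posterior is P(urn A | data) = 0.011438, P(urn B | data) = 0.80882, P(urn C | data) = 0.17974.
So P(yellow next | data) = Σ P(yellow next | H) P(H | data) = (1)(0.011438) + (1/3)(0.80882) + (3/4)(0.17974) = 0.41585.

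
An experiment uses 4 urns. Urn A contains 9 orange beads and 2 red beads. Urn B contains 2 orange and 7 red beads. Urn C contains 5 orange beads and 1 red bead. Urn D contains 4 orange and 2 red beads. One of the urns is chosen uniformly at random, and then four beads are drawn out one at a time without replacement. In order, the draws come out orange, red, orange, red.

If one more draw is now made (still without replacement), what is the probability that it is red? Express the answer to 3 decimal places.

0.247

Compute the likelihood of the observed sequence for each case: P(data | urn A) = (9/11)(2/10)(8/9)(1/8) = 0.018182; P(data | urn B) = (2/9)(7/8)(1/7)(6/6) = 0.027778; P(data | urn C) = (5/6)(1/5)(4/4)(0/3) = 0; P(data | urn D) = (4/6)(2/5)(3/4)(1/3) = 0.066667.
Multiplying each by its prior: 1/4 · 0.018182 = 0.0045455, 1/4 · 0.027778 = 0.0069444, 1/4 · 0 = 0, 1/4 · 0.066667 = 0.016667; these sum to 0.028157.
Normalising, the posterior is P(urn A | data) = 0.16143, P(urn B | data) = 0.24664, P(urn C | data) = 0, P(urn D | data) = 0.59193.
So P(red next | data) = Σ P(red next | H) P(H | data) = (0)(0.16143) + (1)(0.24664) + (0)(0.59193) = 0.24664.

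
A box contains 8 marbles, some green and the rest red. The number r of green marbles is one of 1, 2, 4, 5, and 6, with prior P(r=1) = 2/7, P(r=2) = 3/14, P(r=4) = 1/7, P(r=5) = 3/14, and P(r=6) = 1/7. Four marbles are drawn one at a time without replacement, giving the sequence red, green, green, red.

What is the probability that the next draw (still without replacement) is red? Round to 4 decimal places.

0.4367

The likelihood of the observed sequence under each hypothesis: P(data | r = 1) = (7/8)(1/7)(0/6) = 0; P(data | r = 2) = (6/8)(2/7)(1/6)(5/5) = 0.035714; P(data | r = 4) = (4/8)(4/7)(3/6)(3/5) = 0.085714; P(data | r = 5) = (3/8)(5/7)(4/6)(2/5) = 0.071429; P(data | r = 6) = (2/8)(6/7)(5/6)(1/5) = 0.035714.
Weighting by the prior gives 2/7 · 0 = 0, 3/14 · 0.035714 = 0.0076531, 1/7 · 0.085714 = 0.012245, 3/14 · 0.071429 = 0.015306, 1/7 · 0.035714 = 0.005102; with total 0.040306.
Dividing through by the total gives posterior P(r = 1 | data) = 0, P(r = 2 | data) = 0.18987, P(r = 4 | data) = 0.3038, P(r = 5 | data) = 0.37975, P(r = 6 | data) = 0.12658.
Averaging over the posterior, P(red next | data) = (1)(0.18987) + (1/2)(0.3038) + (1/4)(0.37975) + (0)(0.12658) = 0.43671.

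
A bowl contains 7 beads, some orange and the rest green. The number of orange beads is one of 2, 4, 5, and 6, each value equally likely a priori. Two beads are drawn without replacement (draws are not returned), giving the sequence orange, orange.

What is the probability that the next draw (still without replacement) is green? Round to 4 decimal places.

0.3625

Compute the likelihood of the observed sequence for each case: P(data | r = 2) = (2/7)(1/6) = 1/21; P(data | r = 4) = (4/7)(3/6) = 2/7; P(data | r = 5) = (5/7)(4/6) = 10/21; P(data | r = 6) = (6/7)(5/6) = 5/7.
Weighting by the prior gives 1/4 · 1/21 = 1/84, 1/4 · 2/7 = 1/14, 1/4 · 10/21 = 5/42, 1/4 · 5/7 = 5/28; with total 8/21.
Normalising, the posterior is P(r = 2 | data) = 1/32, P(r = 4 | data) = 3/16, P(r = 5 | data) = 5/16, P(r = 6 | data) = 15/32.
Averaging over the posterior, P(green next | data) = (1)(1/32) + (3/5)(3/16) + (2/5)(5/16) + (1/5)(15/32) = 29/80.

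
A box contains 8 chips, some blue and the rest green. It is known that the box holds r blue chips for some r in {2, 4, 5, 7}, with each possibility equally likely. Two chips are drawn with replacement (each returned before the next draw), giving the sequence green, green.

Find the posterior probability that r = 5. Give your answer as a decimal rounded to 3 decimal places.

0.145

Compute the likelihood of the observed sequence for each case: P(data | r = 2) = (6/8)(6/8) = 9/16; P(data | r = 4) = (4/8)(4/8) = 1/4; P(data | r = 5) = (3/8)(3/8) = 9/64; P(data | r = 7) = (1/8)(1/8) = 1/64.
The prior-weighted likelihoods are 1/4 · 9/16 = 9/64, 1/4 · 1/4 = 1/16, 1/4 · 9/64 = 9/256, 1/4 · 1/64 = 1/256; summing to 31/128.
Hence P(r = 5 | data) = (9/256) / (31/128) = 9/62.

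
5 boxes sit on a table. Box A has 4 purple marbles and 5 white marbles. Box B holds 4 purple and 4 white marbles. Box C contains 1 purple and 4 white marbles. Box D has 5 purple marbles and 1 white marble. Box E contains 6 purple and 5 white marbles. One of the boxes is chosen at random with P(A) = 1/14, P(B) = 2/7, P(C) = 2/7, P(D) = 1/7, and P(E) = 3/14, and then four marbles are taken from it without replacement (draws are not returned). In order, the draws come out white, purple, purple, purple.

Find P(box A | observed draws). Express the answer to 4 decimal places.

0.0479

The likelihood of the observed sequence under each hypothesis: P(data | box A) = (5/9)(4/8)(3/7)(2/6) = 0.039683; P(data | box B) = (4/8)(4/7)(3/6)(2/5) = 0.057143; P(data | box C) = (4/5)(1/4)(0/3) = 0; P(data | box D) = (1/6)(5/5)(4/4)(3/3) = 0.16667; P(data | box E) = (5/11)(6/10)(5/9)(4/8) = 0.075758.
Weighting by the prior gives 1/14 · 0.039683 = 0.0028345, 2/7 · 0.057143 = 0.016327, 2/7 · 0 = 0, 1/7 · 0.16667 = 0.02381, 3/14 · 0.075758 = 0.016234; summing to 0.059204.
Hence P(box A | data) = (0.0028345) / (0.059204) = 0.047876.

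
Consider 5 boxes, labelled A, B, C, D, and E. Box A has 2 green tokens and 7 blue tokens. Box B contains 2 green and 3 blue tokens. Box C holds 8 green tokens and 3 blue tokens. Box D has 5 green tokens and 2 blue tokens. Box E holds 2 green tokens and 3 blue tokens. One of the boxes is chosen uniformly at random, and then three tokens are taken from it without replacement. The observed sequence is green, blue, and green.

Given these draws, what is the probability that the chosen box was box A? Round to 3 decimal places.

0.047

Compute the likelihood of the observed sequence for each case: P(data | box A) = (2/9)(7/8)(1/7) = 0.027778; P(data | box B) = (2/5)(3/4)(1/3) = 0.1; P(data | box C) = (8/11)(3/10)(7/9) = 0.1697; P(data | box D) = (5/7)(2/6)(4/5) = 0.19048; P(data | box E) = (2/5)(3/4)(1/3) = 0.1.
Weighting by the prior gives 1/5 · 0.027778 = 0.0055556, 1/5 · 0.1 = 0.02, 1/5 · 0.1697 = 0.033939, 1/5 · 0.19048 = 0.038095, 1/5 · 0.1 = 0.02; with total 0.11759.
So P(box A | data) = (0.0055556) / (0.11759) = 0.047245.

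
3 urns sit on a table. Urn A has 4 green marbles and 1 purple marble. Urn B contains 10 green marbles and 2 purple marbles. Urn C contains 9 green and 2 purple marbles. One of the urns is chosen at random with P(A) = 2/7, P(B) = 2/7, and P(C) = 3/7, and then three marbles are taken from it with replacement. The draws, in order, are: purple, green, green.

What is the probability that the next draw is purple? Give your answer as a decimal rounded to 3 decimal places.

0.183

Under each hypothesis, the probability of the observed sequence is: P(data | urn A) = (1/5)(4/5)(4/5) = 0.128; P(data | urn B) = (2/12)(10/12)(10/12) = 0.11574; P(data | urn C) = (2/11)(9/11)(9/11) = 0.12171.
Multiplying each by its prior: 2/7 · 0.128 = 0.036571, 2/7 · 0.11574 = 0.033069, 3/7 · 0.12171 = 0.052163; with total 0.1218.
Dividing through by the total gives posterior P(urn A | data) = 0.30025, P(urn B | data) = 0.27149, P(urn C | data) = 0.42826.
So P(purple next | data) = Σ P(purple next | H) P(H | data) = (1/5)(0.30025) + (1/6)(0.27149) + (2/11)(0.42826) = 0.18316.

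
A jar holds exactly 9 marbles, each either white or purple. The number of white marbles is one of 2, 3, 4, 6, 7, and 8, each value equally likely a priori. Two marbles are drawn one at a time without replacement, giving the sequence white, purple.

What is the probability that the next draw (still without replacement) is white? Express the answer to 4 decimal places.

0.5280

Under each hypothesis, the probability of the observed sequence is: P(data | r = 2) = (2/9)(7/8) = 7/36; P(data | r = 3) = (3/9)(6/8) = 1/4; P(data | r = 4) = (4/9)(5/8) = 5/18; P(data | r = 6) = (6/9)(3/8) = 1/4; P(data | r = 7) = (7/9)(2/8) = 7/36; P(data | r = 8) = (8/9)(1/8) = 1/9.
The prior-weighted likelihoods are 1/6 · 7/36 = 7/216, 1/6 · 1/4 = 1/24, 1/6 · 5/18 = 5/108, 1/6 · 1/4 = 1/24, 1/6 · 7/36 = 7/216, 1/6 · 1/9 = 1/54; summing to 23/108.
The posterior is then P(r = 2 | data) = 7/46, P(r = 3 | data) = 9/46, P(r = 4 | data) = 5/23, P(r = 6 | data) = 9/46, P(r = 7 | data) = 7/46, P(r = 8 | data) = 2/23.
Averaging over the posterior, P(white next | data) = (1/7)(7/46) + (2/7)(9/46) + (3/7)(5/23) + (5/7)(9/46) + (6/7)(7/46) + (1)(2/23) = 85/161.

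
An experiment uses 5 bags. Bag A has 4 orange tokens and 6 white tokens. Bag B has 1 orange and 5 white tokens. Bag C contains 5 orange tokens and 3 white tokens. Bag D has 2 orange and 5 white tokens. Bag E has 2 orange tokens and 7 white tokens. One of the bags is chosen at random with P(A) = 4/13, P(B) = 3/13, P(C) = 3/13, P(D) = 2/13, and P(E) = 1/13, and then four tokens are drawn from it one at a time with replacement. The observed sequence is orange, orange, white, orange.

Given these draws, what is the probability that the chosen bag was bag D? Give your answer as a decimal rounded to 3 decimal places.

The likelihood of the observed sequence under each hypothesis: P(data | bag A) = (4/10)(4/10)(6/10)(4/10) = 0.0384; P(data | bag B) = (1/6)(1/6)(5/6)(1/6) = 0.003858; P(data | bag C) = (5/8)(5/8)(3/8)(5/8) = 0.091553; P(data | bag D) = (2/7)(2/7)(5/7)(2/7) = 0.01666; P(data | bag E) = (2/9)(2/9)(7/9)(2/9) = 0.0085353.
Multiplying each by its prior: 4/13 · 0.0384 = 0.011815, 3/13 · 0.003858 = 0.00089031, 3/13 · 0.091553 = 0.021128, 2/13 · 0.01666 = 0.002563, 1/13 · 0.0085353 = 0.00065656; with total 0.037053.
Therefore the posterior P(bag D | data) = (0.002563) / (0.037053) = 0.069172.

0.069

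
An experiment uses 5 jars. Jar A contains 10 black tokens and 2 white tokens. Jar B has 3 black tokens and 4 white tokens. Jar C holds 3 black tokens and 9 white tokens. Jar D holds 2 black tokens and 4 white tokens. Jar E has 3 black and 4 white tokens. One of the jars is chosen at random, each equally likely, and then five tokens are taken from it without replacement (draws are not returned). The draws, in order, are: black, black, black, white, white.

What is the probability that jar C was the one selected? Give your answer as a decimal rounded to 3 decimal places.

0.059

Compute the likelihood of the observed sequence for each case: P(data | jar A) = (10/12)(9/11)(8/10)(2/9)(1/8) = 0.015152; P(data | jar B) = (3/7)(2/6)(1/5)(4/4)(3/3) = 0.028571; P(data | jar C) = (3/12)(2/11)(1/10)(9/9)(8/8) = 0.0045455; P(data | jar D) = (2/6)(1/5)(0/4) = 0; P(data | jar E) = (3/7)(2/6)(1/5)(4/4)(3/3) = 0.028571.
Multiplying each by its prior: 1/5 · 0.015152 = 0.0030303, 1/5 · 0.028571 = 0.0057143, 1/5 · 0.0045455 = 0.00090909, 1/5 · 0 = 0, 1/5 · 0.028571 = 0.0057143; summing to 0.015368.
By Bayes' rule, P(jar C | data) = (0.00090909) / (0.015368) = 0.059155.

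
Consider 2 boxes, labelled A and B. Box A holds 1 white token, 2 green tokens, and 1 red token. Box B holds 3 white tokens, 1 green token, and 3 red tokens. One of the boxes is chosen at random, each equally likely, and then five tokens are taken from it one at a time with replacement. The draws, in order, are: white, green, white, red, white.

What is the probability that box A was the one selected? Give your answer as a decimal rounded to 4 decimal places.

0.2884

The likelihood of the observed sequence under each hypothesis: P(data | box A) = (1/4)(2/4)(1/4)(1/4)(1/4) = 0.0019531; P(data | box B) = (3/7)(1/7)(3/7)(3/7)(3/7) = 0.0048194.
Multiplying each by its prior: 1/2 · 0.0019531 = 0.00097656, 1/2 · 0.0048194 = 0.0024097; summing to 0.0033863.
Hence P(box A | data) = (0.00097656) / (0.0033863) = 0.28839.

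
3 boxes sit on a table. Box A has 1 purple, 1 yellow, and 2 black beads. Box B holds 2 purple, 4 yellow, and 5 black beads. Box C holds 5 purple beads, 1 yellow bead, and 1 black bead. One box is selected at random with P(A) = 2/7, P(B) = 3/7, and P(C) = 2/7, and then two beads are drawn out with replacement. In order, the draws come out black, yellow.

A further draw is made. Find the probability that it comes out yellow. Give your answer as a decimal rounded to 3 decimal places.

0.316

Under each hypothesis, the probability of the observed sequence is: P(data | box A) = (2/4)(1/4) = 0.125; P(data | box B) = (5/11)(4/11) = 0.16529; P(data | box C) = (1/7)(1/7) = 0.020408.
Weighting by the prior gives 2/7 · 0.125 = 0.035714, 3/7 · 0.16529 = 0.070838, 2/7 · 0.020408 = 0.0058309; these sum to 0.11238.
The posterior is then P(box A | data) = 0.31779, P(box B | data) = 0.63033, P(box C | data) = 0.051884.
So P(yellow next | data) = Σ P(yellow next | H) P(H | data) = (1/4)(0.31779) + (4/11)(0.63033) + (1/7)(0.051884) = 0.31607.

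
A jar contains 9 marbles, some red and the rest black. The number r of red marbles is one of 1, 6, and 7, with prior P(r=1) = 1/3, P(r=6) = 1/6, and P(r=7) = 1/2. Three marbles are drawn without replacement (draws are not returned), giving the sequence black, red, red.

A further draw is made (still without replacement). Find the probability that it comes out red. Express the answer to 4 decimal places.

0.7895

Under each hypothesis, the probability of the observed sequence is: P(data | r = 1) = (8/9)(1/8)(0/7) = 0; P(data | r = 6) = (3/9)(6/8)(5/7) = 5/28; P(data | r = 7) = (2/9)(7/8)(6/7) = 1/6.
Multiplying each by its prior: 1/3 · 0 = 0, 1/6 · 5/28 = 5/168, 1/2 · 1/6 = 1/12; summing to 19/168.
The posterior is then P(r = 1 | data) = 0, P(r = 6 | data) = 5/19, P(r = 7 | data) = 14/19.
The predictive probability is P(red next | data) = (2/3)(5/19) + (5/6)(14/19) = 15/19.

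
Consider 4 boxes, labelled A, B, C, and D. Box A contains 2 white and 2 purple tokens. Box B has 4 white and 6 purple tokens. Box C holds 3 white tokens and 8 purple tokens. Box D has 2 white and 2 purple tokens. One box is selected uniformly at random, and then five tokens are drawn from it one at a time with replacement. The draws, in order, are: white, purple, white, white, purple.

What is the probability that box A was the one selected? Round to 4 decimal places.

Compute the likelihood of the observed sequence for each case: P(data | box A) = (2/4)(2/4)(2/4)(2/4)(2/4) = 0.03125; P(data | box B) = (4/10)(6/10)(4/10)(4/10)(6/10) = 0.02304; P(data | box C) = (3/11)(8/11)(3/11)(3/11)(8/11) = 0.01073; P(data | box D) = (2/4)(2/4)(2/4)(2/4)(2/4) = 0.03125.
Multiplying each by its prior: 1/4 · 0.03125 = 0.0078125, 1/4 · 0.02304 = 0.00576, 1/4 · 0.01073 = 0.0026824, 1/4 · 0.03125 = 0.0078125; with total 0.024067.
By Bayes' rule, P(box A | data) = (0.0078125) / (0.024067) = 0.32461.

0.3246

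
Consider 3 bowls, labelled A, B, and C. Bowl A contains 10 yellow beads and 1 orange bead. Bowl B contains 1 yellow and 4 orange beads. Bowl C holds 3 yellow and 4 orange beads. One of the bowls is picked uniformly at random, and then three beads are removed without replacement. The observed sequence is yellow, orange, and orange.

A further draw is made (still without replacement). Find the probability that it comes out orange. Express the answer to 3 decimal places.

0.769

The likelihood of the observed sequence under each hypothesis: P(data | bowl A) = (10/11)(1/10)(0/9) = 0; P(data | bowl B) = (1/5)(4/4)(3/3) = 1/5; P(data | bowl C) = (3/7)(4/6)(3/5) = 6/35.
The prior-weighted likelihoods are 1/3 · 0 = 0, 1/3 · 1/5 = 1/15, 1/3 · 6/35 = 2/35; summing to 13/105.
The posterior is then P(bowl A | data) = 0, P(bowl B | data) = 7/13, P(bowl C | data) = 6/13.
Averaging over the posterior, P(orange next | data) = (1)(7/13) + (1/2)(6/13) = 10/13.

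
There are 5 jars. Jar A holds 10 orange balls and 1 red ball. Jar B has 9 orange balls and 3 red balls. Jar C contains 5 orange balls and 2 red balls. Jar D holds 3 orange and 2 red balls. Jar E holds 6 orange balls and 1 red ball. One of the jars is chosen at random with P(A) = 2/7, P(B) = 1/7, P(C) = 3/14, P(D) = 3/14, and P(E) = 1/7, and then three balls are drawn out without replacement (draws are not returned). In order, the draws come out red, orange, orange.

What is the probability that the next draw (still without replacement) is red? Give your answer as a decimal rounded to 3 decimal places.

For each hypothesis, P(data | H) works out to: P(data | jar A) = (1/11)(10/10)(9/9) = 0.090909; P(data | jar B) = (3/12)(9/11)(8/10) = 0.16364; P(data | jar C) = (2/7)(5/6)(4/5) = 0.19048; P(data | jar D) = (2/5)(3/4)(2/3) = 0.2; P(data | jar E) = (1/7)(6/6)(5/5) = 0.14286.
The prior-weighted likelihoods are 2/7 · 0.090909 = 0.025974, 1/7 · 0.16364 = 0.023377, 3/14 · 0.19048 = 0.040816, 3/14 · 0.2 = 0.042857, 1/7 · 0.14286 = 0.020408; these sum to 0.15343.
The posterior is then P(jar A | data) = 0.16929, P(jar B | data) = 0.15236, P(jar C | data) = 0.26602, P(jar D | data) = 0.27932, P(jar E | data) = 0.13301.
So P(red next | data) = Σ P(red next | H) P(H | data) = (0)(0.16929) + (2/9)(0.15236) + (1/4)(0.26602) + (1/2)(0.27932) + (0)(0.13301) = 0.24002.

0.240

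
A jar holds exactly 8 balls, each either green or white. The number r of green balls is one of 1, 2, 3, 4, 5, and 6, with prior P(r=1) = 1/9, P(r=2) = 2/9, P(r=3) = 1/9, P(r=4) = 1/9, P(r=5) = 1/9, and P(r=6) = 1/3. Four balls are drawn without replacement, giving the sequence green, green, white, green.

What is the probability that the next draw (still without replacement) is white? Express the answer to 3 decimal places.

0.363

The likelihood of the observed sequence under each hypothesis: P(data | r = 1) = (1/8)(0/7) = 0; P(data | r = 2) = (2/8)(1/7)(6/6)(0/5) = 0; P(data | r = 3) = (3/8)(2/7)(5/6)(1/5) = 1/56; P(data | r = 4) = (4/8)(3/7)(4/6)(2/5) = 2/35; P(data | r = 5) = (5/8)(4/7)(3/6)(3/5) = 3/28; P(data | r = 6) = (6/8)(5/7)(2/6)(4/5) = 1/7.
Weighting by the prior gives 1/9 · 0 = 0, 2/9 · 0 = 0, 1/9 · 1/56 = 1/504, 1/9 · 2/35 = 2/315, 1/9 · 3/28 = 1/84, 1/3 · 1/7 = 1/21; summing to 19/280.
Dividing through by the total gives posterior P(r = 1 | data) = 0, P(r = 2 | data) = 0, P(r = 3 | data) = 5/171, P(r = 4 | data) = 16/171, P(r = 5 | data) = 10/57, P(r = 6 | data) = 40/57.
Averaging over the posterior, P(white next | data) = (1)(5/171) + (3/4)(16/171) + (1/2)(10/57) + (1/4)(40/57) = 62/171.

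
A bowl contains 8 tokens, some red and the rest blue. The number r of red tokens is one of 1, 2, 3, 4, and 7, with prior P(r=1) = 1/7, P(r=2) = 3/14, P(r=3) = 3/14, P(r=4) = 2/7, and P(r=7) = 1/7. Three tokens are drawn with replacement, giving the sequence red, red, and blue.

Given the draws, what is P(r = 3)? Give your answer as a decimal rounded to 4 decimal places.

0.2348

Compute the likelihood of the observed sequence for each case: P(data | r = 1) = (1/8)(1/8)(7/8) = 0.013672; P(data | r = 2) = (2/8)(2/8)(6/8) = 0.046875; P(data | r = 3) = (3/8)(3/8)(5/8) = 0.087891; P(data | r = 4) = (4/8)(4/8)(4/8) = 0.125; P(data | r = 7) = (7/8)(7/8)(1/8) = 0.095703.
Weighting by the prior gives 1/7 · 0.013672 = 0.0019531, 3/14 · 0.046875 = 0.010045, 3/14 · 0.087891 = 0.018834, 2/7 · 0.125 = 0.035714, 1/7 · 0.095703 = 0.013672; summing to 0.080218.
Therefore the posterior P(r = 3 | data) = (0.018834) / (0.080218) = 0.23478.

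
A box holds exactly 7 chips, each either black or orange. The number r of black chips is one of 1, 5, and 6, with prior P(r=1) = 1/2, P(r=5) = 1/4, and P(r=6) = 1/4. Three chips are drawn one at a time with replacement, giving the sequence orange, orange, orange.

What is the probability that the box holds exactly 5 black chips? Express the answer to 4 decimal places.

0.0181

For each hypothesis, P(data | H) works out to: P(data | r = 1) = (6/7)(6/7)(6/7) = 0.62974; P(data | r = 5) = (2/7)(2/7)(2/7) = 0.023324; P(data | r = 6) = (1/7)(1/7)(1/7) = 0.0029155.
The prior-weighted likelihoods are 1/2 · 0.62974 = 0.31487, 1/4 · 0.023324 = 0.0058309, 1/4 · 0.0029155 = 0.00072886; summing to 0.32143.
Hence P(r = 5 | data) = (0.0058309) / (0.32143) = 0.018141.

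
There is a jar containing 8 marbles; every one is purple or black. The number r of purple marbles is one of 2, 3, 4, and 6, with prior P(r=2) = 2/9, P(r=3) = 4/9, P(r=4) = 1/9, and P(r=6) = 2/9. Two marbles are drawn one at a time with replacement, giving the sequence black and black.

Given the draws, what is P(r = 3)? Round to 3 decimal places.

The likelihood of the observed sequence under each hypothesis: P(data | r = 2) = (6/8)(6/8) = 9/16; P(data | r = 3) = (5/8)(5/8) = 25/64; P(data | r = 4) = (4/8)(4/8) = 1/4; P(data | r = 6) = (2/8)(2/8) = 1/16.
Weighting by the prior gives 2/9 · 9/16 = 1/8, 4/9 · 25/64 = 25/144, 1/9 · 1/4 = 1/36, 2/9 · 1/16 = 1/72; with total 49/144.
By Bayes' rule, P(r = 3 | data) = (25/144) / (49/144) = 25/49.

0.510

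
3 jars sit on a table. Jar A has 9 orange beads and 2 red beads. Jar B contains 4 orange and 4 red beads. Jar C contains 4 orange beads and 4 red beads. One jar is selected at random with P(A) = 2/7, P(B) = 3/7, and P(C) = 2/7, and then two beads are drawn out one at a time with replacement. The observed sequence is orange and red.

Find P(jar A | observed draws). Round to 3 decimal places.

Compute the likelihood of the observed sequence for each case: P(data | jar A) = (9/11)(2/11) = 18/121; P(data | jar B) = (4/8)(4/8) = 1/4; P(data | jar C) = (4/8)(4/8) = 1/4.
Weighting by the prior gives 2/7 · 18/121 = 36/847, 3/7 · 1/4 = 3/28, 2/7 · 1/4 = 1/14; summing to 107/484.
By Bayes' rule, P(jar A | data) = (36/847) / (107/484) = 144/749.

0.192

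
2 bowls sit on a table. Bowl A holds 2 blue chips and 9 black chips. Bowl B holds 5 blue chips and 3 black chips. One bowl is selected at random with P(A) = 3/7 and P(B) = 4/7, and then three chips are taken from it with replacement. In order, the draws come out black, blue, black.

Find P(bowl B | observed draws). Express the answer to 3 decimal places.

0.491

Under each hypothesis, the probability of the observed sequence is: P(data | bowl A) = (9/11)(2/11)(9/11) = 0.12171; P(data | bowl B) = (3/8)(5/8)(3/8) = 0.087891.
Weighting by the prior gives 3/7 · 0.12171 = 0.052163, 4/7 · 0.087891 = 0.050223; with total 0.10239.
So P(bowl B | data) = (0.050223) / (0.10239) = 0.49053.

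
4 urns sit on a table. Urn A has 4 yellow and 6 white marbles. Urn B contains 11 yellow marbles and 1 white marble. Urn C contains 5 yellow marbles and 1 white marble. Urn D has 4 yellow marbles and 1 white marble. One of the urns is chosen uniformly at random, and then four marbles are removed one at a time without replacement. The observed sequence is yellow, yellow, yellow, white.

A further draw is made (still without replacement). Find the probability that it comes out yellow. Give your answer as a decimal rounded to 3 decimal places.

Compute the likelihood of the observed sequence for each case: P(data | urn A) = (4/10)(3/9)(2/8)(6/7) = 1/35; P(data | urn B) = (11/12)(10/11)(9/10)(1/9) = 1/12; P(data | urn C) = (5/6)(4/5)(3/4)(1/3) = 1/6; P(data | urn D) = (4/5)(3/4)(2/3)(1/2) = 1/5.
The prior-weighted likelihoods are 1/4 · 1/35 = 1/140, 1/4 · 1/12 = 1/48, 1/4 · 1/6 = 1/24, 1/4 · 1/5 = 1/20; with total 67/560.
The posterior is then P(urn A | data) = 4/67, P(urn B | data) = 35/201, P(urn C | data) = 70/201, P(urn D | data) = 28/67.
The predictive probability is P(yellow next | data) = (1/6)(4/67) + (1)(35/201) + (1)(70/201) + (1)(28/67) = 191/201.

0.950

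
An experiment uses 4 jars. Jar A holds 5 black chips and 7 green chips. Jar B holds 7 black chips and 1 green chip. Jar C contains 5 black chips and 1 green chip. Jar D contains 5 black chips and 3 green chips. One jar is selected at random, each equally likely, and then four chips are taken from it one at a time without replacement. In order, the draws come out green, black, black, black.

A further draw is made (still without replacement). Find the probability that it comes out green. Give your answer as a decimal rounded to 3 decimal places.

0.184

Compute the likelihood of the observed sequence for each case: P(data | jar A) = (7/12)(5/11)(4/10)(3/9) = 0.035354; P(data | jar B) = (1/8)(7/7)(6/6)(5/5) = 0.125; P(data | jar C) = (1/6)(5/5)(4/4)(3/3) = 0.16667; P(data | jar D) = (3/8)(5/7)(4/6)(3/5) = 0.10714.
The prior-weighted likelihoods are 1/4 · 0.035354 = 0.0088384, 1/4 · 0.125 = 0.03125, 1/4 · 0.16667 = 0.041667, 1/4 · 0.10714 = 0.026786; these sum to 0.10854.
Dividing through by the total gives posterior P(jar A | data) = 0.081429, P(jar B | data) = 0.28791, P(jar C | data) = 0.38388, P(jar D | data) = 0.24678.
Averaging over the posterior, P(green next | data) = (3/4)(0.081429) + (0)(0.28791) + (0)(0.38388) + (1/2)(0.24678) = 0.18446.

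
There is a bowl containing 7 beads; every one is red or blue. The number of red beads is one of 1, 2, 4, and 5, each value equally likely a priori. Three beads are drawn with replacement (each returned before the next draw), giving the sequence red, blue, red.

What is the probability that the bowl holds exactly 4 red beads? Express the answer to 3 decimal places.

0.387

Compute the likelihood of the observed sequence for each case: P(data | r = 1) = (1/7)(6/7)(1/7) = 6/343; P(data | r = 2) = (2/7)(5/7)(2/7) = 20/343; P(data | r = 4) = (4/7)(3/7)(4/7) = 48/343; P(data | r = 5) = (5/7)(2/7)(5/7) = 50/343.
Multiplying each by its prior: 1/4 · 6/343 = 3/686, 1/4 · 20/343 = 5/343, 1/4 · 48/343 = 12/343, 1/4 · 50/343 = 25/686; summing to 31/343.
Hence P(r = 4 | data) = (12/343) / (31/343) = 12/31.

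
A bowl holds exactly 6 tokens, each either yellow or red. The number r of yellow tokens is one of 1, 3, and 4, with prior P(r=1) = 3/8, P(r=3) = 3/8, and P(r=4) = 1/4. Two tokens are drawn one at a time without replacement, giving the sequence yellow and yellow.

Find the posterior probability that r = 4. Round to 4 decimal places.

0.5714

Compute the likelihood of the observed sequence for each case: P(data | r = 1) = (1/6)(0/5) = 0; P(data | r = 3) = (3/6)(2/5) = 1/5; P(data | r = 4) = (4/6)(3/5) = 2/5.
Multiplying each by its prior: 3/8 · 0 = 0, 3/8 · 1/5 = 3/40, 1/4 · 2/5 = 1/10; these sum to 7/40.
So P(r = 4 | data) = (1/10) / (7/40) = 4/7.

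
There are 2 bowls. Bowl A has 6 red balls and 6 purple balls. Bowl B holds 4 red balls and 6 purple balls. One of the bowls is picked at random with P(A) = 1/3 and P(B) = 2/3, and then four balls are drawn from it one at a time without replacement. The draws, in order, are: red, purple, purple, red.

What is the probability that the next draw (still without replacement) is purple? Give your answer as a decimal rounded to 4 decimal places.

Compute the likelihood of the observed sequence for each case: P(data | bowl A) = (6/12)(6/11)(5/10)(5/9) = 0.075758; P(data | bowl B) = (4/10)(6/9)(5/8)(3/7) = 0.071429.
Multiplying each by its prior: 1/3 · 0.075758 = 0.025253, 2/3 · 0.071429 = 0.047619; these sum to 0.072872.
The posterior is then P(bowl A | data) = 0.34653, P(bowl B | data) = 0.65347.
So P(purple next | data) = Σ P(purple next | H) P(H | data) = (1/2)(0.34653) + (2/3)(0.65347) = 0.60891.

0.6089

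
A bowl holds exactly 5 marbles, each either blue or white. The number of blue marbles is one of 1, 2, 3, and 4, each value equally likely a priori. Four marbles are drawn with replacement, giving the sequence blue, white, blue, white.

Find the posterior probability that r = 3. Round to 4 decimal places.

Under each hypothesis, the probability of the observed sequence is: P(data | r = 1) = (1/5)(4/5)(1/5)(4/5) = 16/625; P(data | r = 2) = (2/5)(3/5)(2/5)(3/5) = 36/625; P(data | r = 3) = (3/5)(2/5)(3/5)(2/5) = 36/625; P(data | r = 4) = (4/5)(1/5)(4/5)(1/5) = 16/625.
Multiplying each by its prior: 1/4 · 16/625 = 4/625, 1/4 · 36/625 = 9/625, 1/4 · 36/625 = 9/625, 1/4 · 16/625 = 4/625; these sum to 26/625.
So P(r = 3 | data) = (9/625) / (26/625) = 9/26.

0.3462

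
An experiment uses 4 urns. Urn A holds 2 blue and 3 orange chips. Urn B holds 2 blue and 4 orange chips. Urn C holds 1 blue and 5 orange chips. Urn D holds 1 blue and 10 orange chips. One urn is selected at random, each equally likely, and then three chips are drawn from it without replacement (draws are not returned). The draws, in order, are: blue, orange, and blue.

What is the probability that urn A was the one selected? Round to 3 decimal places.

0.600

Under each hypothesis, the probability of the observed sequence is: P(data | urn A) = (2/5)(3/4)(1/3) = 1/10; P(data | urn B) = (2/6)(4/5)(1/4) = 1/15; P(data | urn C) = (1/6)(5/5)(0/4) = 0; P(data | urn D) = (1/11)(10/10)(0/9) = 0.
Multiplying each by its prior: 1/4 · 1/10 = 1/40, 1/4 · 1/15 = 1/60, 1/4 · 0 = 0, 1/4 · 0 = 0; summing to 1/24.
So P(urn A | data) = (1/40) / (1/24) = 3/5.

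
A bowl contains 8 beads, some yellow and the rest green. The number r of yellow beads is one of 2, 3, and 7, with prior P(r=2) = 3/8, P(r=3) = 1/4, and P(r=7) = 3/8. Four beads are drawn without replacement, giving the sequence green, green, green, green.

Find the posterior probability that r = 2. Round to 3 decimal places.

0.818

For each hypothesis, P(data | H) works out to: P(data | r = 2) = (6/8)(5/7)(4/6)(3/5) = 3/14; P(data | r = 3) = (5/8)(4/7)(3/6)(2/5) = 1/14; P(data | r = 7) = (1/8)(0/7) = 0.
The prior-weighted likelihoods are 3/8 · 3/14 = 9/112, 1/4 · 1/14 = 1/56, 3/8 · 0 = 0; with total 11/112.
By Bayes' rule, P(r = 2 | data) = (9/112) / (11/112) = 9/11.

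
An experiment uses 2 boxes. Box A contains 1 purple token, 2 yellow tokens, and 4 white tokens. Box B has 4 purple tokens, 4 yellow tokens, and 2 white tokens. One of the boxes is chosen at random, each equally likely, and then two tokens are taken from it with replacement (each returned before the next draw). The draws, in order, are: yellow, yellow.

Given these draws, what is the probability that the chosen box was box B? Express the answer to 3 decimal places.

0.662

The likelihood of the observed sequence under each hypothesis: P(data | box A) = (2/7)(2/7) = 0.081633; P(data | box B) = (4/10)(4/10) = 0.16.
Multiplying each by its prior: 1/2 · 0.081633 = 0.040816, 1/2 · 0.16 = 0.08; with total 0.12082.
Therefore the posterior P(box B | data) = (0.08) / (0.12082) = 0.66216.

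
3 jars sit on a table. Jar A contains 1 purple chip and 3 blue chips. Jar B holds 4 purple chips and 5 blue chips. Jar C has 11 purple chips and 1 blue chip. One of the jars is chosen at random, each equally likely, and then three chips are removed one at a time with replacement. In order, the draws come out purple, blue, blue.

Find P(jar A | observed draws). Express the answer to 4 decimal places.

0.4949

The likelihood of the observed sequence under each hypothesis: P(data | jar A) = (1/4)(3/4)(3/4) = 0.14062; P(data | jar B) = (4/9)(5/9)(5/9) = 0.13717; P(data | jar C) = (11/12)(1/12)(1/12) = 0.0063657.
The prior-weighted likelihoods are 1/3 · 0.14062 = 0.046875, 1/3 · 0.13717 = 0.045725, 1/3 · 0.0063657 = 0.0021219; with total 0.094722.
So P(jar A | data) = (0.046875) / (0.094722) = 0.49487.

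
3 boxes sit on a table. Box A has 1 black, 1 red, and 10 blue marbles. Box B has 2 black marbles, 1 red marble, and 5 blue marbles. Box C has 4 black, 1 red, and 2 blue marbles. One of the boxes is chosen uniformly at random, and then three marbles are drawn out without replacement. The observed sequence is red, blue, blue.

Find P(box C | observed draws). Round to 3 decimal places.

The likelihood of the observed sequence under each hypothesis: P(data | box A) = (1/12)(10/11)(9/10) = 0.068182; P(data | box B) = (1/8)(5/7)(4/6) = 0.059524; P(data | box C) = (1/7)(2/6)(1/5) = 0.0095238.
The prior-weighted likelihoods are 1/3 · 0.068182 = 0.022727, 1/3 · 0.059524 = 0.019841, 1/3 · 0.0095238 = 0.0031746; these sum to 0.045743.
Hence P(box C | data) = (0.0031746) / (0.045743) = 0.069401.

0.069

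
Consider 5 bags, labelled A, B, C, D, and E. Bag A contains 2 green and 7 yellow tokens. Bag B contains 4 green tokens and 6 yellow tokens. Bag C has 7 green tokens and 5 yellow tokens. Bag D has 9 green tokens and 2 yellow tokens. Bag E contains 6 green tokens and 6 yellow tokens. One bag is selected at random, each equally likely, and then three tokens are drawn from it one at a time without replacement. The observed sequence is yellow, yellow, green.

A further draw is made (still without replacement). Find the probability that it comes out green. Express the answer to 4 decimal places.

0.4442

Compute the likelihood of the observed sequence for each case: P(data | bag A) = (7/9)(6/8)(2/7) = 1/6; P(data | bag B) = (6/10)(5/9)(4/8) = 1/6; P(data | bag C) = (5/12)(4/11)(7/10) = 7/66; P(data | bag D) = (2/11)(1/10)(9/9) = 1/55; P(data | bag E) = (6/12)(5/11)(6/10) = 3/22.
Multiplying each by its prior: 1/5 · 1/6 = 1/30, 1/5 · 1/6 = 1/30, 1/5 · 7/66 = 7/330, 1/5 · 1/55 = 1/275, 1/5 · 3/22 = 3/110; these sum to 98/825.
Dividing through by the total gives posterior P(bag A | data) = 0.28061, P(bag B | data) = 0.28061, P(bag C | data) = 0.17857, P(bag D | data) = 0.030612, P(bag E | data) = 0.22959.
Averaging over the posterior, P(green next | data) = (1/6)(0.28061) + (3/7)(0.28061) + (2/3)(0.17857) + (1)(0.030612) + (5/9)(0.22959) = 0.44424.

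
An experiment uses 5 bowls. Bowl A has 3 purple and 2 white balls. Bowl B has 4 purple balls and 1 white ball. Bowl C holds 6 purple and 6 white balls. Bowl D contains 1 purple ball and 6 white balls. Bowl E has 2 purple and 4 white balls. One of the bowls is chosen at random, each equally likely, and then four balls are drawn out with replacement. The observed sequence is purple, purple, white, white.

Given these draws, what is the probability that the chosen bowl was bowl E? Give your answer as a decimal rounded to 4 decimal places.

The likelihood of the observed sequence under each hypothesis: P(data | bowl A) = (3/5)(3/5)(2/5)(2/5) = 0.0576; P(data | bowl B) = (4/5)(4/5)(1/5)(1/5) = 0.0256; P(data | bowl C) = (6/12)(6/12)(6/12)(6/12) = 0.0625; P(data | bowl D) = (1/7)(1/7)(6/7)(6/7) = 0.014994; P(data | bowl E) = (2/6)(2/6)(4/6)(4/6) = 0.049383.
The prior-weighted likelihoods are 1/5 · 0.0576 = 0.01152, 1/5 · 0.0256 = 0.00512, 1/5 · 0.0625 = 0.0125, 1/5 · 0.014994 = 0.0029988, 1/5 · 0.049383 = 0.0098765; these sum to 0.042015.
Hence P(bowl E | data) = (0.0098765) / (0.042015) = 0.23507.

0.2351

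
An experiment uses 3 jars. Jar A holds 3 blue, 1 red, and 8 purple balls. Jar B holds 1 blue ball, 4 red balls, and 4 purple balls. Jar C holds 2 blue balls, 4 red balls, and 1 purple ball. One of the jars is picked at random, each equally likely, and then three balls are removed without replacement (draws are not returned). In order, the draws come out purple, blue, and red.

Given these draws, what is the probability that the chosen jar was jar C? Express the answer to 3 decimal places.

0.433

The likelihood of the observed sequence under each hypothesis: P(data | jar A) = (8/12)(3/11)(1/10) = 0.018182; P(data | jar B) = (4/9)(1/8)(4/7) = 0.031746; P(data | jar C) = (1/7)(2/6)(4/5) = 0.038095.
Multiplying each by its prior: 1/3 · 0.018182 = 0.0060606, 1/3 · 0.031746 = 0.010582, 1/3 · 0.038095 = 0.012698; summing to 0.029341.
Hence P(jar C | data) = (0.012698) / (0.029341) = 0.43279.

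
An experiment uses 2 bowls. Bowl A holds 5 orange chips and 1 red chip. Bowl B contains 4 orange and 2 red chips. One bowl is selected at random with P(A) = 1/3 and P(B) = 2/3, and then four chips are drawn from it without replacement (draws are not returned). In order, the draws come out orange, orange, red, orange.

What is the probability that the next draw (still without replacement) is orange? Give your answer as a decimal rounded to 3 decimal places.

For each hypothesis, P(data | H) works out to: P(data | bowl A) = (5/6)(4/5)(1/4)(3/3) = 1/6; P(data | bowl B) = (4/6)(3/5)(2/4)(2/3) = 2/15.
Multiplying each by its prior: 1/3 · 1/6 = 1/18, 2/3 · 2/15 = 4/45; these sum to 13/90.
Normalising, the posterior is P(bowl A | data) = 5/13, P(bowl B | data) = 8/13.
Averaging over the posterior, P(orange next | data) = (1)(5/13) + (1/2)(8/13) = 9/13.

0.692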